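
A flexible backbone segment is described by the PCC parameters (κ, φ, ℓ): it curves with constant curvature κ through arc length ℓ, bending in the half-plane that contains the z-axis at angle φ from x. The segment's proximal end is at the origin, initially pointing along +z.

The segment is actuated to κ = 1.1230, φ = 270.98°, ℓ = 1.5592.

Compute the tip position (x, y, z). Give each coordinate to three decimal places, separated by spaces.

θ = κ·ℓ = 1.1230 × 1.5592 = 1.75098 rad
ρ = (1 − cos θ)/κ = (1 − -0.17921)/1.1230 = 1.05006
z = sin θ / κ = 0.98381/1.1230 = 0.87606
x = ρ cos φ = 1.05006 × cos(270.98°) = 0.01796
y = ρ sin φ = 1.05006 × sin(270.98°) = -1.04990

0.018 -1.050 0.876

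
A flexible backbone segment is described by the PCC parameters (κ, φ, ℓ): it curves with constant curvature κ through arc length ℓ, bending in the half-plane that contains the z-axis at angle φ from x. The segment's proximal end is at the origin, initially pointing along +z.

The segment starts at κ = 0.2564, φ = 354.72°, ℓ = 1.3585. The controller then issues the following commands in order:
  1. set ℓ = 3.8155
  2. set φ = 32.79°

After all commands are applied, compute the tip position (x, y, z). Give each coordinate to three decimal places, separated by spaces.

initial: κ=0.2564, φ=354.72°, ℓ=1.3585
cmd 1: set ℓ=3.8155 → (κ,φ,ℓ)=(0.2564,354.72°,3.8155) → tip=(1.7149,-0.1585,3.2354)
cmd 2: set φ=32.79° → (κ,φ,ℓ)=(0.2564,32.79°,3.8155) → tip=(1.4478,0.9327,3.2354)

1.448 0.933 3.235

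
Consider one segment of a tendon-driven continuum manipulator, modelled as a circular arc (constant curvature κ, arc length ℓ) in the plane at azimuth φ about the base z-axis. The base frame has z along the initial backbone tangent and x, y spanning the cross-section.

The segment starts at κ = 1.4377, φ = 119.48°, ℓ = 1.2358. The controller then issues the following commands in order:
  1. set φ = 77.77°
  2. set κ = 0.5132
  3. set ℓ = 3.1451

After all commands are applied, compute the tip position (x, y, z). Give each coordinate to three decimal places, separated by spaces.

0.431 1.987 1.947

initial: κ=1.4377, φ=119.48°, ℓ=1.2358
cmd 1: set φ=77.77° → (κ,φ,ℓ)=(1.4377,77.77°,1.2358) → tip=(0.1775,0.8188,0.6809)
cmd 2: set κ=0.5132 → (κ,φ,ℓ)=(0.5132,77.77°,1.2358) → tip=(0.0803,0.3703,1.1546)
cmd 3: set ℓ=3.1451 → (κ,φ,ℓ)=(0.5132,77.77°,3.1451) → tip=(0.4306,1.9867,1.9467)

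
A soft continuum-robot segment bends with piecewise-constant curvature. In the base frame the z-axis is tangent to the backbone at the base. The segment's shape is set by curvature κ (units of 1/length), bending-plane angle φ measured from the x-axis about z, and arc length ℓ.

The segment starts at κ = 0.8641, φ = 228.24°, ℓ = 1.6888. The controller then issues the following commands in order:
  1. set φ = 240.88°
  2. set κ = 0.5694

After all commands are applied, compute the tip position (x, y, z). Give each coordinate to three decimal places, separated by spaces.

-0.366 -0.656 1.440

initial: κ=0.8641, φ=228.24°, ℓ=1.6888
cmd 1: set φ=240.88° → (κ,φ,ℓ)=(0.8641,240.88°,1.6888) → tip=(-0.5005,-0.8985,1.1501)
cmd 2: set κ=0.5694 → (κ,φ,ℓ)=(0.5694,240.88°,1.6888) → tip=(-0.3656,-0.6563,1.4403)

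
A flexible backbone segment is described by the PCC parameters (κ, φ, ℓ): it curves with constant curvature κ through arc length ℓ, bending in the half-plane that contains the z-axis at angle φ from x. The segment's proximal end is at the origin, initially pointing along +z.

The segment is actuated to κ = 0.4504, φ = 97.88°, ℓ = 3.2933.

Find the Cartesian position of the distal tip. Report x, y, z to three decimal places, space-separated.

-0.278 2.007 2.212

θ = κ·ℓ = 0.4504 × 3.2933 = 1.48330 rad
ρ = (1 − cos θ)/κ = (1 − 0.08738)/0.4504 = 2.02624
z = sin θ / κ = 0.99617/0.4504 = 2.21176
x = ρ cos φ = 2.02624 × cos(97.88°) = -0.27779
y = ρ sin φ = 2.02624 × sin(97.88°) = 2.00710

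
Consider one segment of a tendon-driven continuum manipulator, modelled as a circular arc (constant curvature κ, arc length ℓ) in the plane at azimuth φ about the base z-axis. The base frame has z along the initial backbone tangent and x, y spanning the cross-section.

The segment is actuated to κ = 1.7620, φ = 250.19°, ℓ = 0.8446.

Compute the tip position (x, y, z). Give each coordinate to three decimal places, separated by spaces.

θ = κ·ℓ = 1.7620 × 0.8446 = 1.48819 rad
ρ = (1 − cos θ)/κ = (1 − 0.08252)/1.7620 = 0.52071
z = sin θ / κ = 0.99659/1.7620 = 0.56560
x = ρ cos φ = 0.52071 × cos(250.19°) = -0.17647
y = ρ sin φ = 0.52071 × sin(250.19°) = -0.48989

-0.176 -0.490 0.566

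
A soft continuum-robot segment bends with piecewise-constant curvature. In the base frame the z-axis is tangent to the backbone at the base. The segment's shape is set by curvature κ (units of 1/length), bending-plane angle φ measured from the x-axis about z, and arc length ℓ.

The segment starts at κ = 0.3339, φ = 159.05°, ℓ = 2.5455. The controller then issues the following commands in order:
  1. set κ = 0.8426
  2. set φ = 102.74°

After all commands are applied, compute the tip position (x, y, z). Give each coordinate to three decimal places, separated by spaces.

initial: κ=0.3339, φ=159.05°, ℓ=2.5455
cmd 1: set κ=0.8426 → (κ,φ,ℓ)=(0.8426,159.05°,2.5455) → tip=(-1.7102,0.6548,0.9966)
cmd 2: set φ=102.74° → (κ,φ,ℓ)=(0.8426,102.74°,2.5455) → tip=(-0.4038,1.7862,0.9966)

-0.404 1.786 0.997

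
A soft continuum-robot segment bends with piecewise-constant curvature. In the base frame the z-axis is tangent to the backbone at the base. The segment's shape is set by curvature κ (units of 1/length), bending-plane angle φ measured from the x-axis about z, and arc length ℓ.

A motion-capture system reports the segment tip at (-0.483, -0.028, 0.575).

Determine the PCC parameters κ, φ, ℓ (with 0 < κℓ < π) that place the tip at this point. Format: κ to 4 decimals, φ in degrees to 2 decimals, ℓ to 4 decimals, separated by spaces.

1.7135 183.32 0.8164

ρ = √(x²+y²) = √(-0.483² + -0.028²) = 0.48381
φ = atan2(y, x) mod 360° = atan2(-0.028, -0.483) = 183.3178°
|p|² = ρ² + z² = 0.48381² + 0.575² = 0.56470
κ = 2ρ / |p|² = 2×0.48381 / 0.56470 = 1.71352
θ = 2·atan2(ρ, z) = 2·atan2(0.48381, 0.575) = 1.39897 rad
ℓ = θ/κ = 1.39897/1.71352 = 0.81643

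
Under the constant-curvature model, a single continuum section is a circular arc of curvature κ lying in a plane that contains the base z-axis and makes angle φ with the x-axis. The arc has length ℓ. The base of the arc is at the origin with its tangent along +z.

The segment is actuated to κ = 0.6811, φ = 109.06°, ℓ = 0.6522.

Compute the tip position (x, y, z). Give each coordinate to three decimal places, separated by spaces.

-0.047 0.135 0.631

θ = κ·ℓ = 0.6811 × 0.6522 = 0.44421 rad
ρ = (1 − cos θ)/κ = (1 − 0.90295)/0.6811 = 0.14249
z = sin θ / κ = 0.42975/0.6811 = 0.63096
x = ρ cos φ = 0.14249 × cos(109.06°) = -0.04653
y = ρ sin φ = 0.14249 × sin(109.06°) = 0.13468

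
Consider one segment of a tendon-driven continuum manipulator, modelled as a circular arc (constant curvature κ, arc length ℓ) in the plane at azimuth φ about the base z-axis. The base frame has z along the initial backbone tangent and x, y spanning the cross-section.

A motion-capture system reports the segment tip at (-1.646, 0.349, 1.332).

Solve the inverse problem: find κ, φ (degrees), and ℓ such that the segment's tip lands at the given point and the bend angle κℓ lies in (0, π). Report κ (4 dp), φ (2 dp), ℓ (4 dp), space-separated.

0.7307 168.03 2.4666

ρ = √(x²+y²) = √(-1.646² + 0.349²) = 1.68259
φ = atan2(y, x) mod 360° = atan2(0.349, -1.646) = 168.0289°
|p|² = ρ² + z² = 1.68259² + 1.332² = 4.60534
κ = 2ρ / |p|² = 2×1.68259 / 4.60534 = 0.73071
θ = 2·atan2(ρ, z) = 2·atan2(1.68259, 1.332) = 1.80235 rad
ℓ = θ/κ = 1.80235/0.73071 = 2.46657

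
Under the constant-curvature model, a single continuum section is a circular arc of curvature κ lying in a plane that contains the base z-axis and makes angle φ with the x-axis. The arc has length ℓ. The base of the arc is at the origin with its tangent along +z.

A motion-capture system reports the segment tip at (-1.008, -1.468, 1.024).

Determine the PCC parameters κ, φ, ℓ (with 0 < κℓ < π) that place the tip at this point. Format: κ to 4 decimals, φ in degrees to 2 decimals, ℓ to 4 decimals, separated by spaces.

ρ = √(x²+y²) = √(-1.008² + -1.468²) = 1.78075
φ = atan2(y, x) mod 360° = atan2(-1.468, -1.008) = 235.5246°
|p|² = ρ² + z² = 1.78075² + 1.024² = 4.21966
κ = 2ρ / |p|² = 2×1.78075 / 4.21966 = 0.84403
θ = 2·atan2(ρ, z) = 2·atan2(1.78075, 1.024) = 2.09787 rad
ℓ = θ/κ = 2.09787/0.84403 = 2.48555

0.8440 235.52 2.4855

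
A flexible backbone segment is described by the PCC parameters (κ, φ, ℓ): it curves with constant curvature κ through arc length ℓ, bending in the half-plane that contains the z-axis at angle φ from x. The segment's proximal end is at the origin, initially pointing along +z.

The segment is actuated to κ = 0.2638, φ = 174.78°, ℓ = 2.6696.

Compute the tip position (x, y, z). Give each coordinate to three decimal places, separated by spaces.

-0.898 0.082 2.454

θ = κ·ℓ = 0.2638 × 2.6696 = 0.70424 rad
ρ = (1 − cos θ)/κ = (1 − 0.76210)/0.2638 = 0.90181
z = sin θ / κ = 0.64746/0.2638 = 2.45434
x = ρ cos φ = 0.90181 × cos(174.78°) = -0.89807
y = ρ sin φ = 0.90181 × sin(174.78°) = 0.08205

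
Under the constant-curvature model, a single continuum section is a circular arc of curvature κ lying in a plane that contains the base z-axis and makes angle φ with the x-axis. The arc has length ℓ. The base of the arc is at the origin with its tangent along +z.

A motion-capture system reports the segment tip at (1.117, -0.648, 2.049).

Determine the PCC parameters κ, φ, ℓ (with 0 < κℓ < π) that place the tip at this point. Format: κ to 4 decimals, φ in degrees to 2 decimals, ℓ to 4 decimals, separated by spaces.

ρ = √(x²+y²) = √(1.117² + -0.648²) = 1.29135
φ = atan2(y, x) mod 360° = atan2(-0.648, 1.117) = 329.8809°
|p|² = ρ² + z² = 1.29135² + 2.049² = 5.86599
κ = 2ρ / |p|² = 2×1.29135 / 5.86599 = 0.44028
θ = 2·atan2(ρ, z) = 2·atan2(1.29135, 2.049) = 1.12471 rad
ℓ = θ/κ = 1.12471/0.44028 = 2.55451

0.4403 329.88 2.5545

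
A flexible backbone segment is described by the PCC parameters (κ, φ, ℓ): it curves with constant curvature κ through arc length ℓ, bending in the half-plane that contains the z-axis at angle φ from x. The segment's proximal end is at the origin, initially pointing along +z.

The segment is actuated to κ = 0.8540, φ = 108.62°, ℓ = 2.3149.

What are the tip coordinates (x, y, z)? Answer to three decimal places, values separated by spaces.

-0.522 1.548 1.076

θ = κ·ℓ = 0.8540 × 2.3149 = 1.97692 rad
ρ = (1 − cos θ)/κ = (1 − -0.39506)/0.8540 = 1.63355
z = sin θ / κ = 0.91866/0.8540 = 1.07571
x = ρ cos φ = 1.63355 × cos(108.62°) = -0.52158
y = ρ sin φ = 1.63355 × sin(108.62°) = 1.54805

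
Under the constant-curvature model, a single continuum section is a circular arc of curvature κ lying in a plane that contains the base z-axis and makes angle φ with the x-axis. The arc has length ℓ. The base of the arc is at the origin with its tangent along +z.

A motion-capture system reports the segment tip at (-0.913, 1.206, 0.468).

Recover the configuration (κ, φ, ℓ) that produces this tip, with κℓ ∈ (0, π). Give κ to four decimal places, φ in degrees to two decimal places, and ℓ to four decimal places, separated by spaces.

1.2067 127.13 2.1061

ρ = √(x²+y²) = √(-0.913² + 1.206²) = 1.51262
φ = atan2(y, x) mod 360° = atan2(1.206, -0.913) = 127.1275°
|p|² = ρ² + z² = 1.51262² + 0.468² = 2.50703
κ = 2ρ / |p|² = 2×1.51262 / 2.50703 = 1.20670
θ = 2·atan2(ρ, z) = 2·atan2(1.51262, 0.468) = 2.54148 rad
ℓ = θ/κ = 2.54148/1.20670 = 2.10614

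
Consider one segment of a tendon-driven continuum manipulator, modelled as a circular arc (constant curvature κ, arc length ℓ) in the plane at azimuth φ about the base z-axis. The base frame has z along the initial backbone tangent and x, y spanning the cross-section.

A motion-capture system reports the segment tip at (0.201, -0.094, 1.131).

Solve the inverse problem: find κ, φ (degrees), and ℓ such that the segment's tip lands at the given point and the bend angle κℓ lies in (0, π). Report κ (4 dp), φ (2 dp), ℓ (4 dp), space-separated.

ρ = √(x²+y²) = √(0.201² + -0.094²) = 0.22189
φ = atan2(y, x) mod 360° = atan2(-0.094, 0.201) = 334.9363°
|p|² = ρ² + z² = 0.22189² + 1.131² = 1.32840
κ = 2ρ / |p|² = 2×0.22189 / 1.32840 = 0.33408
θ = 2·atan2(ρ, z) = 2·atan2(0.22189, 1.131) = 0.38746 rad
ℓ = θ/κ = 0.38746/0.33408 = 1.15980

0.3341 334.94 1.1598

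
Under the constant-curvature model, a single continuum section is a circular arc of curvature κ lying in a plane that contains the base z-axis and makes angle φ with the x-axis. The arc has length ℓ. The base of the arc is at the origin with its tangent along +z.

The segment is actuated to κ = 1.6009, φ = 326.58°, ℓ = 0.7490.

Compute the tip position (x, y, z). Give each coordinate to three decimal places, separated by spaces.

0.332 -0.219 0.582

θ = κ·ℓ = 1.6009 × 0.7490 = 1.19907 rad
ρ = (1 − cos θ)/κ = (1 − 0.36322)/1.6009 = 0.39776
z = sin θ / κ = 0.93170/1.6009 = 0.58199
x = ρ cos φ = 0.39776 × cos(326.58°) = 0.33200
y = ρ sin φ = 0.39776 × sin(326.58°) = -0.21908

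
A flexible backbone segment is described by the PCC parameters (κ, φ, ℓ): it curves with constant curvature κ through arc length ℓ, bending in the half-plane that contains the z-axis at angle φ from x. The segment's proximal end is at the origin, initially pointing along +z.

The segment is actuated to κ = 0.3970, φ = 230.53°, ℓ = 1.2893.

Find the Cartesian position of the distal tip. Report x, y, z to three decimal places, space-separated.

θ = κ·ℓ = 0.3970 × 1.2893 = 0.51185 rad
ρ = (1 − cos θ)/κ = (1 − 0.87184)/0.3970 = 0.32282
z = sin θ / κ = 0.48979/0.3970 = 1.23374
x = ρ cos φ = 0.32282 × cos(230.53°) = -0.20521
y = ρ sin φ = 0.32282 × sin(230.53°) = -0.24921

-0.205 -0.249 1.234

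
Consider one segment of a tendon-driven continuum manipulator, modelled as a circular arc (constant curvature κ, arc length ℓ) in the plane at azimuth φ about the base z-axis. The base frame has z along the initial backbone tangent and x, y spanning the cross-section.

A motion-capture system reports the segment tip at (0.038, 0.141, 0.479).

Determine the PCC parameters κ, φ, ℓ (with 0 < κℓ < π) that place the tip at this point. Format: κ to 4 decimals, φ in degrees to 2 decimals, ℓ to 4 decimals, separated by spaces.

1.1647 74.92 0.5081

ρ = √(x²+y²) = √(0.038² + 0.141²) = 0.14603
φ = atan2(y, x) mod 360° = atan2(0.141, 0.038) = 74.9169°
|p|² = ρ² + z² = 0.14603² + 0.479² = 0.25077
κ = 2ρ / |p|² = 2×0.14603 / 0.25077 = 1.16468
θ = 2·atan2(ρ, z) = 2·atan2(0.14603, 0.479) = 0.59183 rad
ℓ = θ/κ = 0.59183/1.16468 = 0.50815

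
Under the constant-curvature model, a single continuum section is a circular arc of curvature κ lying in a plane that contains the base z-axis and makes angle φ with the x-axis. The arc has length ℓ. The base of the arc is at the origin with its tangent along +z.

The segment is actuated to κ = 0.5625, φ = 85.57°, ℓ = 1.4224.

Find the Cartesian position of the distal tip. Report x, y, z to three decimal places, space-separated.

θ = κ·ℓ = 0.5625 × 1.4224 = 0.80010 rad
ρ = (1 − cos θ)/κ = (1 − 0.69663)/0.5625 = 0.53932
z = sin θ / κ = 0.71743/0.5625 = 1.27542
x = ρ cos φ = 0.53932 × cos(85.57°) = 0.04166
y = ρ sin φ = 0.53932 × sin(85.57°) = 0.53770

0.042 0.538 1.275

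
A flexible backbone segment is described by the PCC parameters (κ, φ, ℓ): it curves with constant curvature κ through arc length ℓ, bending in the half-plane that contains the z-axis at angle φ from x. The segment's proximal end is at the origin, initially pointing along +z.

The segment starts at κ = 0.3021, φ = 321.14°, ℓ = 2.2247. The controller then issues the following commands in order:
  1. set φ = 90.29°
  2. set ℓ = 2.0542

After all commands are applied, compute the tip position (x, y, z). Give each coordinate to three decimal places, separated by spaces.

initial: κ=0.3021, φ=321.14°, ℓ=2.2247
cmd 1: set φ=90.29° → (κ,φ,ℓ)=(0.3021,90.29°,2.2247) → tip=(-0.0036,0.7199,2.0610)
cmd 2: set ℓ=2.0542 → (κ,φ,ℓ)=(0.3021,90.29°,2.0542) → tip=(-0.0031,0.6172,1.9249)

-0.003 0.617 1.925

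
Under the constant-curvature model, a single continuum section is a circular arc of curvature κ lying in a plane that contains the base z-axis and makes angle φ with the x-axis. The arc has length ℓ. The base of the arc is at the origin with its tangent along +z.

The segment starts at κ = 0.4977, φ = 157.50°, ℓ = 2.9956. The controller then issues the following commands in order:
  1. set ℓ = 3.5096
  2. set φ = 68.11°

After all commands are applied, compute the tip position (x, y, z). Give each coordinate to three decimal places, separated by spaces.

0.880 2.191 1.978

initial: κ=0.4977, φ=157.50°, ℓ=2.9956
cmd 1: set ℓ=3.5096 → (κ,φ,ℓ)=(0.4977,157.50°,3.5096) → tip=(-2.1812,0.9035,1.9782)
cmd 2: set φ=68.11° → (κ,φ,ℓ)=(0.4977,68.11°,3.5096) → tip=(0.8802,2.1907,1.9782)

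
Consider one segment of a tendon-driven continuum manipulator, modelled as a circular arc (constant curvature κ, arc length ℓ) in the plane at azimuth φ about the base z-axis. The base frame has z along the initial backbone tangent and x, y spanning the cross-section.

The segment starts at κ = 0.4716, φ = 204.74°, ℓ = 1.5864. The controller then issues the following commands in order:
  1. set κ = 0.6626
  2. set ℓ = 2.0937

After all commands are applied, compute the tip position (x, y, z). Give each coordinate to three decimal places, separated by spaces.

initial: κ=0.4716, φ=204.74°, ℓ=1.5864
cmd 1: set κ=0.6626 → (κ,φ,ℓ)=(0.6626,204.74°,1.5864) → tip=(-0.6900,-0.3180,1.3100)
cmd 2: set ℓ=2.0937 → (κ,φ,ℓ)=(0.6626,204.74°,2.0937) → tip=(-1.1206,-0.5163,1.4839)

-1.121 -0.516 1.484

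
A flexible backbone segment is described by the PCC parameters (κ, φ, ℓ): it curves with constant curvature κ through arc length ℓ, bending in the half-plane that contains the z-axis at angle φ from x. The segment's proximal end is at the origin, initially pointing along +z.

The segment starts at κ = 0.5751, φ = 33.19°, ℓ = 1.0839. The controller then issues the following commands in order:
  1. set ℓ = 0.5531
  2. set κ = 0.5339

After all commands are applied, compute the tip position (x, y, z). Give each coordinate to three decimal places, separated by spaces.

initial: κ=0.5751, φ=33.19°, ℓ=1.0839
cmd 1: set ℓ=0.5531 → (κ,φ,ℓ)=(0.5751,33.19°,0.5531) → tip=(0.0730,0.0478,0.5438)
cmd 2: set κ=0.5339 → (κ,φ,ℓ)=(0.5339,33.19°,0.5531) → tip=(0.0678,0.0444,0.5451)

0.068 0.044 0.545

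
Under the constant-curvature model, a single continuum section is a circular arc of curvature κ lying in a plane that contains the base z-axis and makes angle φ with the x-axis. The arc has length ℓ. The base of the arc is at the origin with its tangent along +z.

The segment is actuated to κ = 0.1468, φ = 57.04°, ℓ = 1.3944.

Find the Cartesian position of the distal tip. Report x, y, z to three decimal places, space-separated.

0.077 0.119 1.385

θ = κ·ℓ = 0.1468 × 1.3944 = 0.20470 rad
ρ = (1 − cos θ)/κ = (1 − 0.97912)/0.1468 = 0.14222
z = sin θ / κ = 0.20327/0.1468 = 1.38468
x = ρ cos φ = 0.14222 × cos(57.04°) = 0.07737
y = ρ sin φ = 0.14222 × sin(57.04°) = 0.11933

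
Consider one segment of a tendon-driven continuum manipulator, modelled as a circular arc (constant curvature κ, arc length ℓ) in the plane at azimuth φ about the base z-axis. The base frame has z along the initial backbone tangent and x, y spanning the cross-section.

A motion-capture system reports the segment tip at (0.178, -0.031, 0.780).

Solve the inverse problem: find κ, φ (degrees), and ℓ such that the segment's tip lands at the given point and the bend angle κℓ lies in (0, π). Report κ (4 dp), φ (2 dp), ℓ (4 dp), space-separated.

ρ = √(x²+y²) = √(0.178² + -0.031²) = 0.18068
φ = atan2(y, x) mod 360° = atan2(-0.031, 0.178) = 350.1206°
|p|² = ρ² + z² = 0.18068² + 0.780² = 0.64105
κ = 2ρ / |p|² = 2×0.18068 / 0.64105 = 0.56370
θ = 2·atan2(ρ, z) = 2·atan2(0.18068, 0.780) = 0.45525 rad
ℓ = θ/κ = 0.45525/0.56370 = 0.80761

0.5637 350.12 0.8076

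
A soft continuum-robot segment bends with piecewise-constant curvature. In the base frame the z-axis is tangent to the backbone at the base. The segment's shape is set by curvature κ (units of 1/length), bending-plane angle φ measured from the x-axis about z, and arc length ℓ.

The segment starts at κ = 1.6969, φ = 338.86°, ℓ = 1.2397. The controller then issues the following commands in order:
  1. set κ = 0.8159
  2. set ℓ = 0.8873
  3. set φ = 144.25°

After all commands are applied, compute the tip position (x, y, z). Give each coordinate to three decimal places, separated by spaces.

-0.249 0.180 0.812

initial: κ=1.6969, φ=338.86°, ℓ=1.2397
cmd 1: set κ=0.8159 → (κ,φ,ℓ)=(0.8159,338.86°,1.2397) → tip=(0.5366,-0.2075,1.0389)
cmd 2: set ℓ=0.8873 → (κ,φ,ℓ)=(0.8159,338.86°,0.8873) → tip=(0.2867,-0.1109,0.8118)
cmd 3: set φ=144.25° → (κ,φ,ℓ)=(0.8159,144.25°,0.8873) → tip=(-0.2495,0.1796,0.8118)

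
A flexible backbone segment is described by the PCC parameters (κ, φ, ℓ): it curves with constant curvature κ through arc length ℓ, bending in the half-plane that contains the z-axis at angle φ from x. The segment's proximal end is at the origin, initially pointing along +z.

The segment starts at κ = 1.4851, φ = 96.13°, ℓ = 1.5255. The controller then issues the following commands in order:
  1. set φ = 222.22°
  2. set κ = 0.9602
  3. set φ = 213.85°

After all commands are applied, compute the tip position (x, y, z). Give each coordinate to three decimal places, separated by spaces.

-0.773 -0.519 1.036

initial: κ=1.4851, φ=96.13°, ℓ=1.5255
cmd 1: set φ=222.22° → (κ,φ,ℓ)=(1.4851,222.22°,1.5255) → tip=(-0.8179,-0.7421,0.5173)
cmd 2: set κ=0.9602 → (κ,φ,ℓ)=(0.9602,222.22°,1.5255) → tip=(-0.6897,-0.6258,1.0356)
cmd 3: set φ=213.85° → (κ,φ,ℓ)=(0.9602,213.85°,1.5255) → tip=(-0.7734,-0.5187,1.0356)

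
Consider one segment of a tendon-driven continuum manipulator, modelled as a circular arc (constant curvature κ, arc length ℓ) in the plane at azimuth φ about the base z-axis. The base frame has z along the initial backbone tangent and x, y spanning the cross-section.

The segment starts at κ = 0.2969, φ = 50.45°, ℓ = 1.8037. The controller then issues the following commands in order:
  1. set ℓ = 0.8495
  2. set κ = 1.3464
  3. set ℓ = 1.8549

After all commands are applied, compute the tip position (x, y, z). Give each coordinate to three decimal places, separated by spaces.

0.851 1.031 0.446

initial: κ=0.2969, φ=50.45°, ℓ=1.8037
cmd 1: set ℓ=0.8495 → (κ,φ,ℓ)=(0.2969,50.45°,0.8495) → tip=(0.0679,0.0822,0.8405)
cmd 2: set κ=1.3464 → (κ,φ,ℓ)=(1.3464,50.45°,0.8495) → tip=(0.2771,0.3355,0.6760)
cmd 3: set ℓ=1.8549 → (κ,φ,ℓ)=(1.3464,50.45°,1.8549) → tip=(0.8511,1.0306,0.4460)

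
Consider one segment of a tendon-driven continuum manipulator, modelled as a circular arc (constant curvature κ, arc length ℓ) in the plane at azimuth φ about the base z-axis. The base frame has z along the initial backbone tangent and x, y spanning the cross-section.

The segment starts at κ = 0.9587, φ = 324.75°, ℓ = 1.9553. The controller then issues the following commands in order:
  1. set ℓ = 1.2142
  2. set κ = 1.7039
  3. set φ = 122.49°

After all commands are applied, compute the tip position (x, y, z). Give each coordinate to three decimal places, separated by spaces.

initial: κ=0.9587, φ=324.75°, ℓ=1.9553
cmd 1: set ℓ=1.2142 → (κ,φ,ℓ)=(0.9587,324.75°,1.2142) → tip=(0.5148,-0.3638,0.9580)
cmd 2: set κ=1.7039 → (κ,φ,ℓ)=(1.7039,324.75°,1.2142) → tip=(0.7082,-0.5005,0.5156)
cmd 3: set φ=122.49° → (κ,φ,ℓ)=(1.7039,122.49°,1.2142) → tip=(-0.4659,0.7315,0.5156)

-0.466 0.732 0.516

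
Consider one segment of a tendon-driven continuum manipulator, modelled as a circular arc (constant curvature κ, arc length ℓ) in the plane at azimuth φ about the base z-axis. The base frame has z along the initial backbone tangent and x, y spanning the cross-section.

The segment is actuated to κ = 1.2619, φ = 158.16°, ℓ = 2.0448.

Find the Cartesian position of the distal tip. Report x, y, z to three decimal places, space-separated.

θ = κ·ℓ = 1.2619 × 2.0448 = 2.58033 rad
ρ = (1 − cos θ)/κ = (1 − -0.84659)/1.2619 = 1.46334
z = sin θ / κ = 0.53225/1.2619 = 0.42179
x = ρ cos φ = 1.46334 × cos(158.16°) = -1.35831
y = ρ sin φ = 1.46334 × sin(158.16°) = 0.54438

-1.358 0.544 0.422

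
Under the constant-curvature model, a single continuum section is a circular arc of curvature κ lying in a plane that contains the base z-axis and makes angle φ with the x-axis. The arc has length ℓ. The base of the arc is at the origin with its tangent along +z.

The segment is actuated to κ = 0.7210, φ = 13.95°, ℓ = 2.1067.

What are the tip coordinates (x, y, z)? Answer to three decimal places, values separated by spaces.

1.276 0.317 1.385

θ = κ·ℓ = 0.7210 × 2.1067 = 1.51893 rad
ρ = (1 − cos θ)/κ = (1 − 0.05184)/0.7210 = 1.31506
z = sin θ / κ = 0.99866/0.7210 = 1.38510
x = ρ cos φ = 1.31506 × cos(13.95°) = 1.27627
y = ρ sin φ = 1.31506 × sin(13.95°) = 0.31703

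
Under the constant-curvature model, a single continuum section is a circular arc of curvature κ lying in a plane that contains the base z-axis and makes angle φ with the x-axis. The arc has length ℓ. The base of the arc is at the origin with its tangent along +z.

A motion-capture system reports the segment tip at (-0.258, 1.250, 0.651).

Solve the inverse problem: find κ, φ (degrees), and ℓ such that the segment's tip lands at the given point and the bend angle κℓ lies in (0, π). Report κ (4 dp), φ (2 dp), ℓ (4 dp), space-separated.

1.2435 101.66 1.7678

ρ = √(x²+y²) = √(-0.258² + 1.250²) = 1.27635
φ = atan2(y, x) mod 360° = atan2(1.250, -0.258) = 101.6621°
|p|² = ρ² + z² = 1.27635² + 0.651² = 2.05286
κ = 2ρ / |p|² = 2×1.27635 / 2.05286 = 1.24348
θ = 2·atan2(ρ, z) = 2·atan2(1.27635, 0.651) = 2.19828 rad
ℓ = θ/κ = 2.19828/1.24348 = 1.76785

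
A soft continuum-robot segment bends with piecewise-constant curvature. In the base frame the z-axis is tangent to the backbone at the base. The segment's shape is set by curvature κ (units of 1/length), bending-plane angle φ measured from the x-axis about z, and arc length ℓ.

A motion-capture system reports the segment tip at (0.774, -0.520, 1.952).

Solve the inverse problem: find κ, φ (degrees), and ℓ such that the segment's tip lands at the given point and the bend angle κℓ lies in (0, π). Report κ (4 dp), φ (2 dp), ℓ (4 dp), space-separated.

ρ = √(x²+y²) = √(0.774² + -0.520²) = 0.93246
φ = atan2(y, x) mod 360° = atan2(-0.520, 0.774) = 326.1054°
|p|² = ρ² + z² = 0.93246² + 1.952² = 4.67978
κ = 2ρ / |p|² = 2×0.93246 / 4.67978 = 0.39850
θ = 2·atan2(ρ, z) = 2·atan2(0.93246, 1.952) = 0.89129 rad
ℓ = θ/κ = 0.89129/0.39850 = 2.23658

0.3985 326.11 2.2366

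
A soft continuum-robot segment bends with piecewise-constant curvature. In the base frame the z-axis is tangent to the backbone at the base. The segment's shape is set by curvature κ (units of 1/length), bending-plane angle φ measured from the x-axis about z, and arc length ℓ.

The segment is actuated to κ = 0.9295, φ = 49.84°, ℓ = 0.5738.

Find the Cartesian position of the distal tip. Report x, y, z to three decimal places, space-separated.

θ = κ·ℓ = 0.9295 × 0.5738 = 0.53335 rad
ρ = (1 − cos θ)/κ = (1 − 0.86111)/0.9295 = 0.14942
z = sin θ / κ = 0.50842/0.9295 = 0.54698
x = ρ cos φ = 0.14942 × cos(49.84°) = 0.09637
y = ρ sin φ = 0.14942 × sin(49.84°) = 0.11420

0.096 0.114 0.547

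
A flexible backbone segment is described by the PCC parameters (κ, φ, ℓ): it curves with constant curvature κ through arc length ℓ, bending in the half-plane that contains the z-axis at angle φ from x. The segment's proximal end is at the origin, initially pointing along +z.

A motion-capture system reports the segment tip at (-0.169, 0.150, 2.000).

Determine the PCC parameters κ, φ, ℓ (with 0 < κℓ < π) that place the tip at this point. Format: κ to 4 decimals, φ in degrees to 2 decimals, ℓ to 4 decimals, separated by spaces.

ρ = √(x²+y²) = √(-0.169² + 0.150²) = 0.22597
φ = atan2(y, x) mod 360° = atan2(0.150, -0.169) = 138.4086°
|p|² = ρ² + z² = 0.22597² + 2.000² = 4.05106
κ = 2ρ / |p|² = 2×0.22597 / 4.05106 = 0.11156
θ = 2·atan2(ρ, z) = 2·atan2(0.22597, 2.000) = 0.22501 rad
ℓ = θ/κ = 0.22501/0.11156 = 2.01698

0.1116 138.41 2.0170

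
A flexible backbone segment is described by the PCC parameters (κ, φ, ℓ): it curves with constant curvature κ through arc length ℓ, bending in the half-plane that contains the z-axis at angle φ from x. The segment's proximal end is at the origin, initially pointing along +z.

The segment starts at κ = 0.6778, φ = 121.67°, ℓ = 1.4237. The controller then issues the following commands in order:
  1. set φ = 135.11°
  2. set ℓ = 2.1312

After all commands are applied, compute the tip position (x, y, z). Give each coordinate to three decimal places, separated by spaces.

initial: κ=0.6778, φ=121.67°, ℓ=1.4237
cmd 1: set φ=135.11° → (κ,φ,ℓ)=(0.6778,135.11°,1.4237) → tip=(-0.4500,0.4483,1.2128)
cmd 2: set ℓ=2.1312 → (κ,φ,ℓ)=(0.6778,135.11°,2.1312) → tip=(-0.9136,0.9101,1.4636)

-0.914 0.910 1.464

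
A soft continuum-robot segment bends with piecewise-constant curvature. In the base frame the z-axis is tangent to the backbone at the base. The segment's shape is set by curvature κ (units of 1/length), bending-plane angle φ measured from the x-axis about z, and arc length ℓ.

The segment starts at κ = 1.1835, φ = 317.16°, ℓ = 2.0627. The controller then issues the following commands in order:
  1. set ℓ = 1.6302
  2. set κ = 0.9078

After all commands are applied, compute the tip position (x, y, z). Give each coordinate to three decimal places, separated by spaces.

initial: κ=1.1835, φ=317.16°, ℓ=2.0627
cmd 1: set ℓ=1.6302 → (κ,φ,ℓ)=(1.1835,317.16°,1.6302) → tip=(0.8370,-0.7761,0.7912)
cmd 2: set κ=0.9078 → (κ,φ,ℓ)=(0.9078,317.16°,1.6302) → tip=(0.7344,-0.6810,1.0970)

0.734 -0.681 1.097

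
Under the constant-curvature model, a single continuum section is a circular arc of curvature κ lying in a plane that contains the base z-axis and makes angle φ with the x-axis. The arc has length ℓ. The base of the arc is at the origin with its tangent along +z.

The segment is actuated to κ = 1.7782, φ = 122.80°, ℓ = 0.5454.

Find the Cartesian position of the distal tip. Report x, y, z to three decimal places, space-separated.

θ = κ·ℓ = 1.7782 × 0.5454 = 0.96983 rad
ρ = (1 − cos θ)/κ = (1 − 0.56544)/1.7782 = 0.24438
z = sin θ / κ = 0.82479/1.7782 = 0.46383
x = ρ cos φ = 0.24438 × cos(122.80°) = -0.13238
y = ρ sin φ = 0.24438 × sin(122.80°) = 0.20542

-0.132 0.205 0.464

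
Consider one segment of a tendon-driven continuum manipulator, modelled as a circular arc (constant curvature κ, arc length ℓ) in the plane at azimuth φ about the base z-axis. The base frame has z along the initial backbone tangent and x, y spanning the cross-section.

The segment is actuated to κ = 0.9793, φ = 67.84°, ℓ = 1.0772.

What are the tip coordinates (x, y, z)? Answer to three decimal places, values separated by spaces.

0.195 0.479 0.888

θ = κ·ℓ = 0.9793 × 1.0772 = 1.05490 rad
ρ = (1 − cos θ)/κ = (1 − 0.49331)/0.9793 = 0.51740
z = sin θ / κ = 0.86985/0.9793 = 0.88824
x = ρ cos φ = 0.51740 × cos(67.84°) = 0.19516
y = ρ sin φ = 0.51740 × sin(67.84°) = 0.47918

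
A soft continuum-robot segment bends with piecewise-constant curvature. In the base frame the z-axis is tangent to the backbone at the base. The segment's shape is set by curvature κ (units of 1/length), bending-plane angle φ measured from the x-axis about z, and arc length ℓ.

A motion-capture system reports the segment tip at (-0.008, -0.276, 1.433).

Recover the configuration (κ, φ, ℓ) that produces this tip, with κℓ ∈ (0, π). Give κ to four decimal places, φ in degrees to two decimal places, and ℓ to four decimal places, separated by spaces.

ρ = √(x²+y²) = √(-0.008² + -0.276²) = 0.27612
φ = atan2(y, x) mod 360° = atan2(-0.276, -0.008) = 268.3397°
|p|² = ρ² + z² = 0.27612² + 1.433² = 2.12973
κ = 2ρ / |p|² = 2×0.27612 / 2.12973 = 0.25930
θ = 2·atan2(ρ, z) = 2·atan2(0.27612, 1.433) = 0.38070 rad
ℓ = θ/κ = 0.38070/0.25930 = 1.46821

0.2593 268.34 1.4682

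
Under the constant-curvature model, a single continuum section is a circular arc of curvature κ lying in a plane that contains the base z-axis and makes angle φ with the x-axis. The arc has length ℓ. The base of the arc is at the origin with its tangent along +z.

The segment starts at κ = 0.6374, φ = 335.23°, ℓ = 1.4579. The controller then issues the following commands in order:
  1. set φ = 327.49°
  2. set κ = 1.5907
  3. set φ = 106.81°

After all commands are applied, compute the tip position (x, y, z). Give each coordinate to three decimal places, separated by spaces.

-0.306 1.011 0.461

initial: κ=0.6374, φ=335.23°, ℓ=1.4579
cmd 1: set φ=327.49° → (κ,φ,ℓ)=(0.6374,327.49°,1.4579) → tip=(0.5313,-0.3386,1.2570)
cmd 2: set κ=1.5907 → (κ,φ,ℓ)=(1.5907,327.49°,1.4579) → tip=(0.8908,-0.5677,0.4607)
cmd 3: set φ=106.81° → (κ,φ,ℓ)=(1.5907,106.81°,1.4579) → tip=(-0.3055,1.0112,0.4607)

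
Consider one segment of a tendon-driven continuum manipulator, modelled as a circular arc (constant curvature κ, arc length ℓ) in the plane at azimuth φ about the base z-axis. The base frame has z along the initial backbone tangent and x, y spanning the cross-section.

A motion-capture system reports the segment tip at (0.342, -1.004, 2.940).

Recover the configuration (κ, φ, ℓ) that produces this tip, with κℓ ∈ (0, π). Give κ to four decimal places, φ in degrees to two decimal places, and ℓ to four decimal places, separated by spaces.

0.2172 288.81 3.1888

ρ = √(x²+y²) = √(0.342² + -1.004²) = 1.06065
φ = atan2(y, x) mod 360° = atan2(-1.004, 0.342) = 288.8108°
|p|² = ρ² + z² = 1.06065² + 2.940² = 9.76858
κ = 2ρ / |p|² = 2×1.06065 / 9.76858 = 0.21716
θ = 2·atan2(ρ, z) = 2·atan2(1.06065, 2.940) = 0.69247 rad
ℓ = θ/κ = 0.69247/0.21716 = 3.18880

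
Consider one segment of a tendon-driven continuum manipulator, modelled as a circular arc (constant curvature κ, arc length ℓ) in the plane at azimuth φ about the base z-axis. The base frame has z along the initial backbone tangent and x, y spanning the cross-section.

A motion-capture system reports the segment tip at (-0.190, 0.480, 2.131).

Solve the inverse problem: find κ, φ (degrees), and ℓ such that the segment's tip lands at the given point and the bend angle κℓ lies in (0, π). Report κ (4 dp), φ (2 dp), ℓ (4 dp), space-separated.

ρ = √(x²+y²) = √(-0.190² + 0.480²) = 0.51624
φ = atan2(y, x) mod 360° = atan2(0.480, -0.190) = 111.5953°
|p|² = ρ² + z² = 0.51624² + 2.131² = 4.80766
κ = 2ρ / |p|² = 2×0.51624 / 4.80766 = 0.21476
θ = 2·atan2(ρ, z) = 2·atan2(0.51624, 2.131) = 0.47534 rad
ℓ = θ/κ = 0.47534/0.21476 = 2.21342

0.2148 111.60 2.2134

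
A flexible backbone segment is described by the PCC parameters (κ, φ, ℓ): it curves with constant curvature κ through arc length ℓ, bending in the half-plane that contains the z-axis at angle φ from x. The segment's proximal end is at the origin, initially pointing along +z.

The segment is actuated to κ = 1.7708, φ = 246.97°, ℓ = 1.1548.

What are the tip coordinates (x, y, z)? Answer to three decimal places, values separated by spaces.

-0.322 -0.757 0.502

θ = κ·ℓ = 1.7708 × 1.1548 = 2.04492 rad
ρ = (1 − cos θ)/κ = (1 − -0.45656)/1.7708 = 0.82254
z = sin θ / κ = 0.88969/1.7708 = 0.50242
x = ρ cos φ = 0.82254 × cos(246.97°) = -0.32179
y = ρ sin φ = 0.82254 × sin(246.97°) = -0.75699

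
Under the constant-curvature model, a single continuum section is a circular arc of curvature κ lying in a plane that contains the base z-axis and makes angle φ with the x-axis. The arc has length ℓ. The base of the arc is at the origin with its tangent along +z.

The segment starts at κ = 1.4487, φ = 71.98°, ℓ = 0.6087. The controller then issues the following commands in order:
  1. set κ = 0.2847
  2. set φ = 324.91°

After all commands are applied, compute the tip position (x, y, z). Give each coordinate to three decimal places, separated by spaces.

0.043 -0.030 0.606

initial: κ=1.4487, φ=71.98°, ℓ=0.6087
cmd 1: set κ=0.2847 → (κ,φ,ℓ)=(0.2847,71.98°,0.6087) → tip=(0.0163,0.0500,0.6057)
cmd 2: set φ=324.91° → (κ,φ,ℓ)=(0.2847,324.91°,0.6087) → tip=(0.0430,-0.0302,0.6057)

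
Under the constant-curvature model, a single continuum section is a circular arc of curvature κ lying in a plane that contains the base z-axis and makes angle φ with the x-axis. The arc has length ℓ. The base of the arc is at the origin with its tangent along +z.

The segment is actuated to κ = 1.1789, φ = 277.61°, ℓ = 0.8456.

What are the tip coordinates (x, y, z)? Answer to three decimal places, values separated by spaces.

0.051 -0.384 0.712

θ = κ·ℓ = 1.1789 × 0.8456 = 0.99688 rad
ρ = (1 − cos θ)/κ = (1 − 0.54293)/1.1789 = 0.38771
z = sin θ / κ = 0.83978/1.1789 = 0.71234
x = ρ cos φ = 0.38771 × cos(277.61°) = 0.05134
y = ρ sin φ = 0.38771 × sin(277.61°) = -0.38430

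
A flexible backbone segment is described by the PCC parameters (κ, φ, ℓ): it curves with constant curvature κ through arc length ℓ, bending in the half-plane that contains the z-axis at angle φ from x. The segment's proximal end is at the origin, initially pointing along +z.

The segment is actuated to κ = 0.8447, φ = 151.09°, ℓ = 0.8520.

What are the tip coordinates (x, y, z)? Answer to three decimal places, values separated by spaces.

θ = κ·ℓ = 0.8447 × 0.8520 = 0.71968 rad
ρ = (1 − cos θ)/κ = (1 − 0.75201)/0.8447 = 0.29358
z = sin θ / κ = 0.65915/0.8447 = 0.78033
x = ρ cos φ = 0.29358 × cos(151.09°) = -0.25699
y = ρ sin φ = 0.29358 × sin(151.09°) = 0.14193

-0.257 0.142 0.780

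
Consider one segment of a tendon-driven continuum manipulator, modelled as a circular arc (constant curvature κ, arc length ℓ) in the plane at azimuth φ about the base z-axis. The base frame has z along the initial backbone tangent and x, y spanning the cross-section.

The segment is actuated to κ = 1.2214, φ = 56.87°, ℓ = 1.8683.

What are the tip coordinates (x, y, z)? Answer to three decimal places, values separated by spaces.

θ = κ·ℓ = 1.2214 × 1.8683 = 2.28194 rad
ρ = (1 − cos θ)/κ = (1 − -0.65270)/1.2214 = 1.35312
z = sin θ / κ = 0.75761/1.2214 = 0.62028
x = ρ cos φ = 1.35312 × cos(56.87°) = 0.73954
y = ρ sin φ = 1.35312 × sin(56.87°) = 1.13315

0.740 1.133 0.620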